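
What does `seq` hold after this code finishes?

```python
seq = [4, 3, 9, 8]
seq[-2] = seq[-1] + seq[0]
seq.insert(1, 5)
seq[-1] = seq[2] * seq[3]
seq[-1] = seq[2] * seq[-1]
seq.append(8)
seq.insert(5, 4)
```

[4, 5, 3, 12, 108, 4, 8]

seq[-2] = seq[-1]+seq[0] = 8+4 = 12 → [4, 3, 12, 8]
insert 5 at 1 → [4, 5, 3, 12, 8]
seq[-1] = seq[2]*seq[3] = 3*12 = 36 → [4, 5, 3, 12, 36]
seq[-1] = seq[2]*seq[-1] = 3*36 = 108 → [4, 5, 3, 12, 108]
append 8 → [4, 5, 3, 12, 108, 8]
insert 4 at 5 → [4, 5, 3, 12, 108, 4, 8]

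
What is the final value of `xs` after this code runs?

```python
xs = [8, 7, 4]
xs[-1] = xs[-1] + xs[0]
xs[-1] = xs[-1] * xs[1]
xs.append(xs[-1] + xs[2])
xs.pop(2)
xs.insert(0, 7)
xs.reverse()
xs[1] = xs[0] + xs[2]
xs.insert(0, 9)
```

[9, 168, 176, 8, 7]

xs[-1] = xs[-1]+xs[0] = 4+8 = 12 → [8, 7, 12]
xs[-1] = xs[-1]*xs[1] = 12*7 = 84 → [8, 7, 84]
append xs[-1]+xs[2] = 84+84 = 168 → [8, 7, 84, 168]
pop(2) removes 84 → [8, 7, 168]
insert 7 at 0 → [7, 8, 7, 168]
reverse → [168, 7, 8, 7]
xs[1] = xs[0]+xs[2] = 168+8 = 176 → [168, 176, 8, 7]
insert 9 at 0 → [9, 168, 176, 8, 7]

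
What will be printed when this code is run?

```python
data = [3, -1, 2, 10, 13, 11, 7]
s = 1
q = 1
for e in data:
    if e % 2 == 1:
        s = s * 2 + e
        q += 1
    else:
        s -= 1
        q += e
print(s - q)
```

e=3: odd, s = 1*2+3 = 5; q=2
e=-1: odd, s = 5*2+(-1) = 9; q=3
e=2: not odd, s = 9-1 = 8; q=5
e=10: not odd, s = 8-1 = 7; q=15
e=13: odd, s = 7*2+13 = 27; q=16
e=11: odd, s = 27*2+11 = 65; q=17
e=7: odd, s = 65*2+7 = 137; q=18
s-q = 137-18 = 119

119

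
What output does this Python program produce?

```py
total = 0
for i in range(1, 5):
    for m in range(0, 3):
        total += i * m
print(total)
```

i=1,m=0: total = 0+0 = 0
i=1,m=1: total = 0+1 = 1
i=1,m=2: total = 1+2 = 3
i=2,m=0: total = 3+0 = 3
i=2,m=1: total = 3+2 = 5
i=2,m=2: total = 5+4 = 9
i=3,m=0: total = 9+0 = 9
i=3,m=1: total = 9+3 = 12
i=3,m=2: total = 12+6 = 18
i=4,m=0: total = 18+0 = 18
i=4,m=1: total = 18+4 = 22
i=4,m=2: total = 22+8 = 30

30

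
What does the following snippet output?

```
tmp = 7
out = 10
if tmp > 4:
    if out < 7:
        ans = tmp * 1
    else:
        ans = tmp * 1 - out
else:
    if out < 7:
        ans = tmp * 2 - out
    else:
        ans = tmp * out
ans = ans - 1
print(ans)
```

tmp=7, out=10
tmp > 4 is True; out < 7 is False
→ ans = tmp * 1 - out = -3
ans = (-3)-1 = -4

-4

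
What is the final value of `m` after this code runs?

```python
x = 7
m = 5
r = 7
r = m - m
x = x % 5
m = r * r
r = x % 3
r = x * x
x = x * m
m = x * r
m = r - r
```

r = 5-5 = 0
x = 7%5 = 2
m = 0*0 = 0
r = 2%3 = 2
r = 2*2 = 4
x = 2*0 = 0
m = 0*4 = 0
m = 4-4 = 0

0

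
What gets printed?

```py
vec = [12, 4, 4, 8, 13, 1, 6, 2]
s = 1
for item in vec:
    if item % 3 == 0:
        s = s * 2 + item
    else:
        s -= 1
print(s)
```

23

item=12: %3==0, s = 1*2+12 = 14
item=4: not %3==0, s = 14-1 = 13
item=4: not %3==0, s = 13-1 = 12
item=8: not %3==0, s = 12-1 = 11
item=13: not %3==0, s = 11-1 = 10
item=1: not %3==0, s = 10-1 = 9
item=6: %3==0, s = 9*2+6 = 24
item=2: not %3==0, s = 24-1 = 23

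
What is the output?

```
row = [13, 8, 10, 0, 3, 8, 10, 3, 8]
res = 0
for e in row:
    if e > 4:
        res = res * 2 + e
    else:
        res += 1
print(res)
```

e=13: >4, res = 0*2+13 = 13
e=8: >4, res = 13*2+8 = 34
e=10: >4, res = 34*2+10 = 78
e=0: not >4, res = 78+1 = 79
e=3: not >4, res = 79+1 = 80
e=8: >4, res = 80*2+8 = 168
e=10: >4, res = 168*2+10 = 346
e=3: not >4, res = 346+1 = 347
e=8: >4, res = 347*2+8 = 702

702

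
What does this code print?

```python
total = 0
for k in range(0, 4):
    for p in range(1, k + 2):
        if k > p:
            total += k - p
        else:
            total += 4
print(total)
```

k=0,p=1: not 0>1, total = 0+4 = 4
k=1,p=1: not 1>1, total = 4+4 = 8
k=1,p=2: not 1>2, total = 8+4 = 12
k=2,p=1: 2>1, total = 12+1 = 13
k=2,p=2: not 2>2, total = 13+4 = 17
k=2,p=3: not 2>3, total = 17+4 = 21
k=3,p=1: 3>1, total = 21+2 = 23
k=3,p=2: 3>2, total = 23+1 = 24
k=3,p=3: not 3>3, total = 24+4 = 28
k=3,p=4: not 3>4, total = 28+4 = 32

32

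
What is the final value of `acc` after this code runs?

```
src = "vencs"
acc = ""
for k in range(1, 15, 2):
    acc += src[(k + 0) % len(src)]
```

'ecvnsec'

k=1: add src[1]='e' → 'e'
k=3: add src[3]='c' → 'ec'
k=5: add src[0]='v' → 'ecv'
k=7: add src[2]='n' → 'ecvn'
k=9: add src[4]='s' → 'ecvns'
k=11: add src[1]='e' → 'ecvnse'
k=13: add src[3]='c' → 'ecvnsec'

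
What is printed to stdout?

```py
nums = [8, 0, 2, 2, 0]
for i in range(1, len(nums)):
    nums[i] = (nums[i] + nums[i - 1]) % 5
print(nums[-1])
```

i=1: nums[1] = (0+8)%5 = 3 → [8, 3, 2, 2, 0]
i=2: nums[2] = (2+3)%5 = 0 → [8, 3, 0, 2, 0]
i=3: nums[3] = (2+0)%5 = 2 → [8, 3, 0, 2, 0]
i=4: nums[4] = (0+2)%5 = 2 → [8, 3, 0, 2, 2]

2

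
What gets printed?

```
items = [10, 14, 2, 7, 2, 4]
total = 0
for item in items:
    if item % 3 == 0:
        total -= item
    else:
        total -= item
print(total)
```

-39

item=10: not %3==0, total = 0-10 = -10
item=14: not %3==0, total = (-10)-14 = -24
item=2: not %3==0, total = (-24)-2 = -26
item=7: not %3==0, total = (-26)-7 = -33
item=2: not %3==0, total = (-33)-2 = -35
item=4: not %3==0, total = (-35)-4 = -39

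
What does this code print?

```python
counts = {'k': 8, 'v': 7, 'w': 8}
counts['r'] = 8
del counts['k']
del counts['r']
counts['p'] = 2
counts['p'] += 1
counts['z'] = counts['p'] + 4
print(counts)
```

counts['r'] = 8 → {'k': 8, 'v': 7, 'w': 8, 'r': 8}
del 'k' → {'v': 7, 'w': 8, 'r': 8}
del 'r' → {'v': 7, 'w': 8}
counts['p'] = 2 → {'v': 7, 'w': 8, 'p': 2}
counts['p'] = 2+1 = 3 → {'v': 7, 'w': 8, 'p': 3}
counts['z'] = counts['p']+4 = 7 → {'v': 7, 'w': 8, 'p': 3, 'z': 7}

{'v': 7, 'w': 8, 'p': 3, 'z': 7}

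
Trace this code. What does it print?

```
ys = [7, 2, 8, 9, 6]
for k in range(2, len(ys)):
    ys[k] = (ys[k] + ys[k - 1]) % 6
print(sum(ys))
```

15

k=2: ys[2] = (8+2)%6 = 4 → [7, 2, 4, 9, 6]
k=3: ys[3] = (9+4)%6 = 1 → [7, 2, 4, 1, 6]
k=4: ys[4] = (6+1)%6 = 1 → [7, 2, 4, 1, 1]
sum = 15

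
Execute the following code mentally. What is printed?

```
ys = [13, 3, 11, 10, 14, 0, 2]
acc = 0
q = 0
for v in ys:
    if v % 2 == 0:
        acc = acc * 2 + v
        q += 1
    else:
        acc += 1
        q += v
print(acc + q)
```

v=13: not even, acc = 0+1 = 1; q=13
v=3: not even, acc = 1+1 = 2; q=16
v=11: not even, acc = 2+1 = 3; q=27
v=10: even, acc = 3*2+10 = 16; q=28
v=14: even, acc = 16*2+14 = 46; q=29
v=0: even, acc = 46*2+0 = 92; q=30
v=2: even, acc = 92*2+2 = 186; q=31
acc+q = 186+31 = 217

217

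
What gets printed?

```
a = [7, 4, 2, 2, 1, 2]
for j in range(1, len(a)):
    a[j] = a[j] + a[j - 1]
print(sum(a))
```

80

j=1: a[1] = 4+7 = 11 → [7, 11, 2, 2, 1, 2]
j=2: a[2] = 2+11 = 13 → [7, 11, 13, 2, 1, 2]
j=3: a[3] = 2+13 = 15 → [7, 11, 13, 15, 1, 2]
j=4: a[4] = 1+15 = 16 → [7, 11, 13, 15, 16, 2]
j=5: a[5] = 2+16 = 18 → [7, 11, 13, 15, 16, 18]
sum = 80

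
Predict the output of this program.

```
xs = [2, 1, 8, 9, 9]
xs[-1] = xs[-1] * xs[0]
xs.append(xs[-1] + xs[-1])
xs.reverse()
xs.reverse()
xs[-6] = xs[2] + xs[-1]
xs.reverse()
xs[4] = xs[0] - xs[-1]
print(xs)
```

[36, 18, 9, 8, -8, 44]

xs[-1] = xs[-1]*xs[0] = 9*2 = 18 → [2, 1, 8, 9, 18]
append xs[-1]+xs[-1] = 18+18 = 36 → [2, 1, 8, 9, 18, 36]
reverse → [36, 18, 9, 8, 1, 2]
reverse → [2, 1, 8, 9, 18, 36]
xs[-6] = xs[2]+xs[-1] = 8+36 = 44 → [44, 1, 8, 9, 18, 36]
reverse → [36, 18, 9, 8, 1, 44]
xs[4] = xs[0]-xs[-1] = 36-44 = -8 → [36, 18, 9, 8, -8, 44]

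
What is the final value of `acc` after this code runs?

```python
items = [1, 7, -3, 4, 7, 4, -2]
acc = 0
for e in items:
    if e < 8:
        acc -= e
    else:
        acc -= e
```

e=1: <8, acc = 0-1 = -1
e=7: <8, acc = (-1)-7 = -8
e=-3: <8, acc = (-8)-(-3) = -5
e=4: <8, acc = (-5)-4 = -9
e=7: <8, acc = (-9)-7 = -16
e=4: <8, acc = (-16)-4 = -20
e=-2: <8, acc = (-20)-(-2) = -18

-18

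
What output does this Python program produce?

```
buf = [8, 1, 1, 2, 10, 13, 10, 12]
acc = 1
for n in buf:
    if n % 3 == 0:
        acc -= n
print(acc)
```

n=8: not %3==0
n=1: not %3==0
n=1: not %3==0
n=2: not %3==0
n=10: not %3==0
n=13: not %3==0
n=10: not %3==0
n=12: %3==0, acc = 1-12 = -11

-11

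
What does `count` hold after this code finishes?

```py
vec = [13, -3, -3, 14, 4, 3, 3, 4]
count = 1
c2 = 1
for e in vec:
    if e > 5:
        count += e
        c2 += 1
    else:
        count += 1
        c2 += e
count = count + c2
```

e=13: >5, count = 1+13 = 14; c2=2
e=-3: not >5, count = 14+1 = 15; c2=-1
e=-3: not >5, count = 15+1 = 16; c2=-4
e=14: >5, count = 16+14 = 30; c2=-3
e=4: not >5, count = 30+1 = 31; c2=1
e=3: not >5, count = 31+1 = 32; c2=4
e=3: not >5, count = 32+1 = 33; c2=7
e=4: not >5, count = 33+1 = 34; c2=11
count+c2 = 34+11 = 45

45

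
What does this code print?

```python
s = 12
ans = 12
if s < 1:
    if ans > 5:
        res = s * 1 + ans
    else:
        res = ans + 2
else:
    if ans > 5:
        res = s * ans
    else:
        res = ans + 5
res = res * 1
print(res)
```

144

s=12, ans=12
s < 1 is False; ans > 5 is True
→ res = s * ans = 144
res = 144*1 = 144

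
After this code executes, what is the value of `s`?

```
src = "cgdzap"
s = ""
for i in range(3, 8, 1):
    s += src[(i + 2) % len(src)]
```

i=3: add src[5]='p' → 'p'
i=4: add src[0]='c' → 'pc'
i=5: add src[1]='g' → 'pcg'
i=6: add src[2]='d' → 'pcgd'
i=7: add src[3]='z' → 'pcgdz'

'pcgdz'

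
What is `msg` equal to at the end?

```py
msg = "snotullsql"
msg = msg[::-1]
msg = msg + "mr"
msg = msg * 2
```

'lqsllutonsmrlqsllutonsmr'

reverse → 'lqsllutons'
+ 'mr' → 'lqsllutonsmr'
repeat ×2 → 'lqsllutonsmrlqsllutonsmr'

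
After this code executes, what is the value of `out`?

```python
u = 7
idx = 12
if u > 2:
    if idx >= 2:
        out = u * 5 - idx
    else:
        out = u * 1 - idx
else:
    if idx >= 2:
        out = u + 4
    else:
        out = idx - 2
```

u=7, idx=12
u > 2 is True; idx >= 2 is True
→ out = u * 5 - idx = 23

23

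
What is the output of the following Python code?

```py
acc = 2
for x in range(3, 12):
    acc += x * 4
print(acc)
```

x=3: acc = 2+3*4 = 14
x=4: acc = 14+4*4 = 30
x=5: acc = 30+5*4 = 50
x=6: acc = 50+6*4 = 74
x=7: acc = 74+7*4 = 102
x=8: acc = 102+8*4 = 134
x=9: acc = 134+9*4 = 170
x=10: acc = 170+10*4 = 210
x=11: acc = 210+11*4 = 254

254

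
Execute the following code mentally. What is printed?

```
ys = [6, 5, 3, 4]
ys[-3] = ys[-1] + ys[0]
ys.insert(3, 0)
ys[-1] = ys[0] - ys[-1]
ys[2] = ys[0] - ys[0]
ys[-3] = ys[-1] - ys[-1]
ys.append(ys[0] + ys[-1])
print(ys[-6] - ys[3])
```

6

ys[-3] = ys[-1]+ys[0] = 4+6 = 10 → [6, 10, 3, 4]
insert 0 at 3 → [6, 10, 3, 0, 4]
ys[-1] = ys[0]-ys[-1] = 6-4 = 2 → [6, 10, 3, 0, 2]
ys[2] = ys[0]-ys[0] = 6-6 = 0 → [6, 10, 0, 0, 2]
ys[-3] = ys[-1]-ys[-1] = 2-2 = 0 → [6, 10, 0, 0, 2]
append ys[0]+ys[-1] = 6+2 = 8 → [6, 10, 0, 0, 2, 8]
ys[-6]-ys[3] = 6-0 = 6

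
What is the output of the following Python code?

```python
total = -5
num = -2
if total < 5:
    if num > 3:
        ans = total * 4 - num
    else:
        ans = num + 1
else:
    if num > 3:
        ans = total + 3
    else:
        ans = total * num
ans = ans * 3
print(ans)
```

-3

total=-5, num=-2
total < 5 is True; num > 3 is False
→ ans = num + 1 = -1
ans = (-1)*3 = -3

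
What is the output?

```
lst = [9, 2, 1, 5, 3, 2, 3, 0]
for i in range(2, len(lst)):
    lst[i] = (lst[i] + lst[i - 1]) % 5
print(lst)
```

[9, 2, 3, 3, 1, 3, 1, 1]

i=2: lst[2] = (1+2)%5 = 3 → [9, 2, 3, 5, 3, 2, 3, 0]
i=3: lst[3] = (5+3)%5 = 3 → [9, 2, 3, 3, 3, 2, 3, 0]
i=4: lst[4] = (3+3)%5 = 1 → [9, 2, 3, 3, 1, 2, 3, 0]
i=5: lst[5] = (2+1)%5 = 3 → [9, 2, 3, 3, 1, 3, 3, 0]
i=6: lst[6] = (3+3)%5 = 1 → [9, 2, 3, 3, 1, 3, 1, 0]
i=7: lst[7] = (0+1)%5 = 1 → [9, 2, 3, 3, 1, 3, 1, 1]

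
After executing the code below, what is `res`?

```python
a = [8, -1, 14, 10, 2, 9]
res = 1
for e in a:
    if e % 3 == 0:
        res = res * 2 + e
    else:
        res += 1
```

e=8: not %3==0, res = 1+1 = 2
e=-1: not %3==0, res = 2+1 = 3
e=14: not %3==0, res = 3+1 = 4
e=10: not %3==0, res = 4+1 = 5
e=2: not %3==0, res = 5+1 = 6
e=9: %3==0, res = 6*2+9 = 21

21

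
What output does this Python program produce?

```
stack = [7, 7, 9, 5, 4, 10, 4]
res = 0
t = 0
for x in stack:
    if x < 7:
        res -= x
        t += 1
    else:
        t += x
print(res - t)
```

x=7: not <7; t=7
x=7: not <7; t=14
x=9: not <7; t=23
x=5: <7, res = 0-5 = -5; t=24
x=4: <7, res = (-5)-4 = -9; t=25
x=10: not <7; t=35
x=4: <7, res = (-9)-4 = -13; t=36
res-t = (-13)-36 = -49

-49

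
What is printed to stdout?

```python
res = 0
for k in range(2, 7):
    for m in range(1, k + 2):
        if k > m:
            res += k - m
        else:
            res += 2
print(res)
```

k=2,m=1: 2>1, res = 0+1 = 1
k=2,m=2: not 2>2, res = 1+2 = 3
k=2,m=3: not 2>3, res = 3+2 = 5
k=3,m=1: 3>1, res = 5+2 = 7
k=3,m=2: 3>2, res = 7+1 = 8
k=3,m=3: not 3>3, res = 8+2 = 10
k=3,m=4: not 3>4, res = 10+2 = 12
k=4,m=1: 4>1, res = 12+3 = 15
k=4,m=2: 4>2, res = 15+2 = 17
k=4,m=3: 4>3, res = 17+1 = 18
k=4,m=4: not 4>4, res = 18+2 = 20
k=4,m=5: not 4>5, res = 20+2 = 22
k=5,m=1: 5>1, res = 22+4 = 26
k=5,m=2: 5>2, res = 26+3 = 29
k=5,m=3: 5>3, res = 29+2 = 31
k=5,m=4: 5>4, res = 31+1 = 32
k=5,m=5: not 5>5, res = 32+2 = 34
k=5,m=6: not 5>6, res = 34+2 = 36
k=6,m=1: 6>1, res = 36+5 = 41
k=6,m=2: 6>2, res = 41+4 = 45
k=6,m=3: 6>3, res = 45+3 = 48
k=6,m=4: 6>4, res = 48+2 = 50
k=6,m=5: 6>5, res = 50+1 = 51
k=6,m=6: not 6>6, res = 51+2 = 53
k=6,m=7: not 6>7, res = 53+2 = 55

55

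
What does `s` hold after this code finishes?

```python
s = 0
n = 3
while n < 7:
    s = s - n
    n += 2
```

-8

n=3: s = 0-3 = -3
n=5: s = (-3)-5 = -8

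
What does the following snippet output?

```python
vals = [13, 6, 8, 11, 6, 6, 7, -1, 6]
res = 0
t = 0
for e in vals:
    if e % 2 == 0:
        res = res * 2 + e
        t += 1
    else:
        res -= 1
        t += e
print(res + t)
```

e=13: not even, res = 0-1 = -1; t=13
e=6: even, res = (-1)*2+6 = 4; t=14
e=8: even, res = 4*2+8 = 16; t=15
e=11: not even, res = 16-1 = 15; t=26
e=6: even, res = 15*2+6 = 36; t=27
e=6: even, res = 36*2+6 = 78; t=28
e=7: not even, res = 78-1 = 77; t=35
e=-1: not even, res = 77-1 = 76; t=34
e=6: even, res = 76*2+6 = 158; t=35
res+t = 158+35 = 193

193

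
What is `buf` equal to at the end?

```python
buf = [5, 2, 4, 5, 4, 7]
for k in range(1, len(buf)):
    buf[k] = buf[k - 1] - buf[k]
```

[5, 3, -1, -6, -10, -17]

k=1: buf[1] = 5-2 = 3 → [5, 3, 4, 5, 4, 7]
k=2: buf[2] = 3-4 = -1 → [5, 3, -1, 5, 4, 7]
k=3: buf[3] = (-1)-5 = -6 → [5, 3, -1, -6, 4, 7]
k=4: buf[4] = (-6)-4 = -10 → [5, 3, -1, -6, -10, 7]
k=5: buf[5] = (-10)-7 = -17 → [5, 3, -1, -6, -10, -17]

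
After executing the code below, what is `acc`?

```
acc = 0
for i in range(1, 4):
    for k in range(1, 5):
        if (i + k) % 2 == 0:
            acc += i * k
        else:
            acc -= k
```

12

i=1,k=1: even sum, acc = 0+1 = 1
i=1,k=2: odd sum, acc = 1-2 = -1
i=1,k=3: even sum, acc = (-1)+3 = 2
i=1,k=4: odd sum, acc = 2-4 = -2
i=2,k=1: odd sum, acc = (-2)-1 = -3
i=2,k=2: even sum, acc = (-3)+4 = 1
i=2,k=3: odd sum, acc = 1-3 = -2
i=2,k=4: even sum, acc = (-2)+8 = 6
i=3,k=1: even sum, acc = 6+3 = 9
i=3,k=2: odd sum, acc = 9-2 = 7
i=3,k=3: even sum, acc = 7+9 = 16
i=3,k=4: odd sum, acc = 16-4 = 12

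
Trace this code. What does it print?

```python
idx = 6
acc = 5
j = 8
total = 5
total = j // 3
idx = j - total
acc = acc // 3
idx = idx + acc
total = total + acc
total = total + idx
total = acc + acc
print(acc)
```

1

total = 8//3 = 2
idx = 8-2 = 6
acc = 5//3 = 1
idx = 6+1 = 7
total = 2+1 = 3
total = 3+7 = 10
total = 1+1 = 2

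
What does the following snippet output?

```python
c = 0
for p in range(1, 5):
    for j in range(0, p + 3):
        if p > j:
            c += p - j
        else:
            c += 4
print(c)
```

68

p=1,j=0: 1>0, c = 0+1 = 1
p=1,j=1: not 1>1, c = 1+4 = 5
p=1,j=2: not 1>2, c = 5+4 = 9
p=1,j=3: not 1>3, c = 9+4 = 13
p=2,j=0: 2>0, c = 13+2 = 15
p=2,j=1: 2>1, c = 15+1 = 16
p=2,j=2: not 2>2, c = 16+4 = 20
p=2,j=3: not 2>3, c = 20+4 = 24
p=2,j=4: not 2>4, c = 24+4 = 28
p=3,j=0: 3>0, c = 28+3 = 31
p=3,j=1: 3>1, c = 31+2 = 33
p=3,j=2: 3>2, c = 33+1 = 34
p=3,j=3: not 3>3, c = 34+4 = 38
p=3,j=4: not 3>4, c = 38+4 = 42
p=3,j=5: not 3>5, c = 42+4 = 46
p=4,j=0: 4>0, c = 46+4 = 50
p=4,j=1: 4>1, c = 50+3 = 53
p=4,j=2: 4>2, c = 53+2 = 55
p=4,j=3: 4>3, c = 55+1 = 56
p=4,j=4: not 4>4, c = 56+4 = 60
p=4,j=5: not 4>5, c = 60+4 = 64
p=4,j=6: not 4>6, c = 64+4 = 68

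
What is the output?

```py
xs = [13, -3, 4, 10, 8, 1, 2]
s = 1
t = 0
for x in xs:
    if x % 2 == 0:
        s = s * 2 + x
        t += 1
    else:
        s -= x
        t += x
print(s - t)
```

x=13: not even, s = 1-13 = -12; t=13
x=-3: not even, s = (-12)-(-3) = -9; t=10
x=4: even, s = (-9)*2+4 = -14; t=11
x=10: even, s = (-14)*2+10 = -18; t=12
x=8: even, s = (-18)*2+8 = -28; t=13
x=1: not even, s = (-28)-1 = -29; t=14
x=2: even, s = (-29)*2+2 = -56; t=15
s-t = (-56)-15 = -71

-71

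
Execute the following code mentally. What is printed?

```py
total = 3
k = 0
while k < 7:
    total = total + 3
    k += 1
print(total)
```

k=0: total = 3+3 = 6
k=1: total = 6+3 = 9
k=2: total = 9+3 = 12
k=3: total = 12+3 = 15
k=4: total = 15+3 = 18
k=5: total = 18+3 = 21
k=6: total = 21+3 = 24

24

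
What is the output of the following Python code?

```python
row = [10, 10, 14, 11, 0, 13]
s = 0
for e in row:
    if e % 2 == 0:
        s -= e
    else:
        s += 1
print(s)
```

-32

e=10: even, s = 0-10 = -10
e=10: even, s = (-10)-10 = -20
e=14: even, s = (-20)-14 = -34
e=11: not even, s = (-34)+1 = -33
e=0: even, s = (-33)-0 = -33
e=13: not even, s = (-33)+1 = -32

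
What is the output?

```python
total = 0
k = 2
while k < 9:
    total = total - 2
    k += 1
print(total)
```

k=2: total = 0-2 = -2
k=3: total = (-2)-2 = -4
k=4: total = (-4)-2 = -6
k=5: total = (-6)-2 = -8
k=6: total = (-8)-2 = -10
k=7: total = (-10)-2 = -12
k=8: total = (-12)-2 = -14

-14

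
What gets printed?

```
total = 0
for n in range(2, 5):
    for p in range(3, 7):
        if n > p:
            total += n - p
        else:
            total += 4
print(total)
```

45

n=2,p=3: not 2>3, total = 0+4 = 4
n=2,p=4: not 2>4, total = 4+4 = 8
n=2,p=5: not 2>5, total = 8+4 = 12
n=2,p=6: not 2>6, total = 12+4 = 16
n=3,p=3: not 3>3, total = 16+4 = 20
n=3,p=4: not 3>4, total = 20+4 = 24
n=3,p=5: not 3>5, total = 24+4 = 28
n=3,p=6: not 3>6, total = 28+4 = 32
n=4,p=3: 4>3, total = 32+1 = 33
n=4,p=4: not 4>4, total = 33+4 = 37
n=4,p=5: not 4>5, total = 37+4 = 41
n=4,p=6: not 4>6, total = 41+4 = 45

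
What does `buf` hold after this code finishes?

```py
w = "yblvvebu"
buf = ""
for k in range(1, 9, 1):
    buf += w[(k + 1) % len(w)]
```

'lvvebuyb'

k=1: add w[2]='l' → 'l'
k=2: add w[3]='v' → 'lv'
k=3: add w[4]='v' → 'lvv'
k=4: add w[5]='e' → 'lvve'
k=5: add w[6]='b' → 'lvveb'
k=6: add w[7]='u' → 'lvvebu'
k=7: add w[0]='y' → 'lvvebuy'
k=8: add w[1]='b' → 'lvvebuyb'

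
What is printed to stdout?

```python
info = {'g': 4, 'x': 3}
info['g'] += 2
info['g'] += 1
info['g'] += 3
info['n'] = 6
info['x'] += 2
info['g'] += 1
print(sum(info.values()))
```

info['g'] = 4+2 = 6 → {'g': 6, 'x': 3}
info['g'] = 6+1 = 7 → {'g': 7, 'x': 3}
info['g'] = 7+3 = 10 → {'g': 10, 'x': 3}
info['n'] = 6 → {'g': 10, 'x': 3, 'n': 6}
info['x'] = 3+2 = 5 → {'g': 10, 'x': 5, 'n': 6}
info['g'] = 10+1 = 11 → {'g': 11, 'x': 5, 'n': 6}
sum of values = 22

22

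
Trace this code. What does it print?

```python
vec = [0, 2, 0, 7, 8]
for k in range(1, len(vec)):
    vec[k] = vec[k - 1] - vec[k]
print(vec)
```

[0, -2, -2, -9, -17]

k=1: vec[1] = 0-2 = -2 → [0, -2, 0, 7, 8]
k=2: vec[2] = (-2)-0 = -2 → [0, -2, -2, 7, 8]
k=3: vec[3] = (-2)-7 = -9 → [0, -2, -2, -9, 8]
k=4: vec[4] = (-9)-8 = -17 → [0, -2, -2, -9, -17]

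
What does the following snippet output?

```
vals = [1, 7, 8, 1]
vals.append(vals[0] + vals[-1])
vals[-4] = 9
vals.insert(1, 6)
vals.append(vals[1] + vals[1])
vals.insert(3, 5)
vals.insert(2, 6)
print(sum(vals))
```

append vals[0]+vals[-1] = 1+1 = 2 → [1, 7, 8, 1, 2]
vals[-4] = 9 → [1, 9, 8, 1, 2]
insert 6 at 1 → [1, 6, 9, 8, 1, 2]
append vals[1]+vals[1] = 6+6 = 12 → [1, 6, 9, 8, 1, 2, 12]
insert 5 at 3 → [1, 6, 9, 5, 8, 1, 2, 12]
insert 6 at 2 → [1, 6, 6, 9, 5, 8, 1, 2, 12]
sum = 50

50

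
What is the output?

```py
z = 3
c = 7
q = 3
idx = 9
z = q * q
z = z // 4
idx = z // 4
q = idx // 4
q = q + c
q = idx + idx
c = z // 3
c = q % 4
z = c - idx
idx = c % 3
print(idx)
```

0

z = 3*3 = 9
z = 9//4 = 2
idx = 2//4 = 0
q = 0//4 = 0
q = 0+7 = 7
q = 0+0 = 0
c = 2//3 = 0
c = 0%4 = 0
z = 0-0 = 0
idx = 0%3 = 0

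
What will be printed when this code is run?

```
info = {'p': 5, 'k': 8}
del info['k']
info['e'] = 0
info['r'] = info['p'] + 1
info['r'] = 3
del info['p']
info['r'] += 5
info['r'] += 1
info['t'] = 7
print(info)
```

del 'k' → {'p': 5}
info['e'] = 0 → {'p': 5, 'e': 0}
info['r'] = info['p']+1 = 6 → {'p': 5, 'e': 0, 'r': 6}
info['r'] = 3 → {'p': 5, 'e': 0, 'r': 3}
del 'p' → {'e': 0, 'r': 3}
info['r'] = 3+5 = 8 → {'e': 0, 'r': 8}
info['r'] = 8+1 = 9 → {'e': 0, 'r': 9}
info['t'] = 7 → {'e': 0, 'r': 9, 't': 7}

{'e': 0, 'r': 9, 't': 7}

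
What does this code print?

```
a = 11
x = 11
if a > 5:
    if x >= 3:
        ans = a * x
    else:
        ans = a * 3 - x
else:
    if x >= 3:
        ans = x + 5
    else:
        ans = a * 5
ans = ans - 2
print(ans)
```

a=11, x=11
a > 5 is True; x >= 3 is True
→ ans = a * x = 121
ans = 121-2 = 119

119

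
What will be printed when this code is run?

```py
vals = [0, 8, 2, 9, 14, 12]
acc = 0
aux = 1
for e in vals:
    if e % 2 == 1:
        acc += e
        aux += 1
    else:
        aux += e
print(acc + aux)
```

e=0: not odd; aux=1
e=8: not odd; aux=9
e=2: not odd; aux=11
e=9: odd, acc = 0+9 = 9; aux=12
e=14: not odd; aux=26
e=12: not odd; aux=38
acc+aux = 9+38 = 47

47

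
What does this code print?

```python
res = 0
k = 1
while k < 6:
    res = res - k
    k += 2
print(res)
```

k=1: res = 0-1 = -1
k=3: res = (-1)-3 = -4
k=5: res = (-4)-5 = -9

-9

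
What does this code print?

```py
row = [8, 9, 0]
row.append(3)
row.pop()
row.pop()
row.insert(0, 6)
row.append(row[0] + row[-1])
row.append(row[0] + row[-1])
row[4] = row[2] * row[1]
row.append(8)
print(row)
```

[6, 8, 9, 15, 72, 8]

append 3 → [8, 9, 0, 3]
pop() removes 3 → [8, 9, 0]
pop() removes 0 → [8, 9]
insert 6 at 0 → [6, 8, 9]
append row[0]+row[-1] = 6+9 = 15 → [6, 8, 9, 15]
append row[0]+row[-1] = 6+15 = 21 → [6, 8, 9, 15, 21]
row[4] = row[2]*row[1] = 9*8 = 72 → [6, 8, 9, 15, 72]
append 8 → [6, 8, 9, 15, 72, 8]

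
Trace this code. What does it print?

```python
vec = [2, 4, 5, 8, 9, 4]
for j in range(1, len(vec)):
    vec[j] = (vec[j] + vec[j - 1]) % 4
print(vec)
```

j=1: vec[1] = (4+2)%4 = 2 → [2, 2, 5, 8, 9, 4]
j=2: vec[2] = (5+2)%4 = 3 → [2, 2, 3, 8, 9, 4]
j=3: vec[3] = (8+3)%4 = 3 → [2, 2, 3, 3, 9, 4]
j=4: vec[4] = (9+3)%4 = 0 → [2, 2, 3, 3, 0, 4]
j=5: vec[5] = (4+0)%4 = 0 → [2, 2, 3, 3, 0, 0]

[2, 2, 3, 3, 0, 0]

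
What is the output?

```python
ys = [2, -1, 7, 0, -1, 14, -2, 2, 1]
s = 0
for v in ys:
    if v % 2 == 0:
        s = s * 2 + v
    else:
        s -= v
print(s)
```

-3

v=2: even, s = 0*2+2 = 2
v=-1: not even, s = 2-(-1) = 3
v=7: not even, s = 3-7 = -4
v=0: even, s = (-4)*2+0 = -8
v=-1: not even, s = (-8)-(-1) = -7
v=14: even, s = (-7)*2+14 = 0
v=-2: even, s = 0*2+(-2) = -2
v=2: even, s = (-2)*2+2 = -2
v=1: not even, s = (-2)-1 = -3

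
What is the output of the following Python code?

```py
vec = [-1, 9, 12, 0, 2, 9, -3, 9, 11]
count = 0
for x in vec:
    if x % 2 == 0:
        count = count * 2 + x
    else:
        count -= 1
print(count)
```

30

x=-1: not even, count = 0-1 = -1
x=9: not even, count = (-1)-1 = -2
x=12: even, count = (-2)*2+12 = 8
x=0: even, count = 8*2+0 = 16
x=2: even, count = 16*2+2 = 34
x=9: not even, count = 34-1 = 33
x=-3: not even, count = 33-1 = 32
x=9: not even, count = 32-1 = 31
x=11: not even, count = 31-1 = 30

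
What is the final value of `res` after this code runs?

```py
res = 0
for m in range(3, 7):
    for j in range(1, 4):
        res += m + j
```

78

m=3,j=1: res = 0+4 = 4
m=3,j=2: res = 4+5 = 9
m=3,j=3: res = 9+6 = 15
m=4,j=1: res = 15+5 = 20
m=4,j=2: res = 20+6 = 26
m=4,j=3: res = 26+7 = 33
m=5,j=1: res = 33+6 = 39
m=5,j=2: res = 39+7 = 46
m=5,j=3: res = 46+8 = 54
m=6,j=1: res = 54+7 = 61
m=6,j=2: res = 61+8 = 69
m=6,j=3: res = 69+9 = 78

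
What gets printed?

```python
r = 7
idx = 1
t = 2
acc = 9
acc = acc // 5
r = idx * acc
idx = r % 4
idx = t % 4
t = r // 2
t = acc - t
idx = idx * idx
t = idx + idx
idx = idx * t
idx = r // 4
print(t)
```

8

acc = 9//5 = 1
r = 1*1 = 1
idx = 1%4 = 1
idx = 2%4 = 2
t = 1//2 = 0
t = 1-0 = 1
idx = 2*2 = 4
t = 4+4 = 8
idx = 4*8 = 32
idx = 1//4 = 0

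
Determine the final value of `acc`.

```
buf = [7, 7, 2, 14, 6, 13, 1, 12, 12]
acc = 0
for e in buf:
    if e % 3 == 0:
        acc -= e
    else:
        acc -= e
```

e=7: not %3==0, acc = 0-7 = -7
e=7: not %3==0, acc = (-7)-7 = -14
e=2: not %3==0, acc = (-14)-2 = -16
e=14: not %3==0, acc = (-16)-14 = -30
e=6: %3==0, acc = (-30)-6 = -36
e=13: not %3==0, acc = (-36)-13 = -49
e=1: not %3==0, acc = (-49)-1 = -50
e=12: %3==0, acc = (-50)-12 = -62
e=12: %3==0, acc = (-62)-12 = -74

-74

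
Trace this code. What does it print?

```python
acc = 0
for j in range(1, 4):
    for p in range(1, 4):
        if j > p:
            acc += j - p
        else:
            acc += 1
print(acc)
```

10

j=1,p=1: not 1>1, acc = 0+1 = 1
j=1,p=2: not 1>2, acc = 1+1 = 2
j=1,p=3: not 1>3, acc = 2+1 = 3
j=2,p=1: 2>1, acc = 3+1 = 4
j=2,p=2: not 2>2, acc = 4+1 = 5
j=2,p=3: not 2>3, acc = 5+1 = 6
j=3,p=1: 3>1, acc = 6+2 = 8
j=3,p=2: 3>2, acc = 8+1 = 9
j=3,p=3: not 3>3, acc = 9+1 = 10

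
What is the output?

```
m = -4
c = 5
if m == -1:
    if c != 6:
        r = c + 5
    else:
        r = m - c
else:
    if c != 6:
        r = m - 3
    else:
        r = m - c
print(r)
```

m=-4, c=5
m == -1 is False; c != 6 is True
→ r = m - 3 = -7

-7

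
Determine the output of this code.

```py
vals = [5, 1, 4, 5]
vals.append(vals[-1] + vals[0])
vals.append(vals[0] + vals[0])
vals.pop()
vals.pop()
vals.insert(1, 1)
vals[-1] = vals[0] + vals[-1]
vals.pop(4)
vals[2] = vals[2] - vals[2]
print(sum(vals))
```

10

append vals[-1]+vals[0] = 5+5 = 10 → [5, 1, 4, 5, 10]
append vals[0]+vals[0] = 5+5 = 10 → [5, 1, 4, 5, 10, 10]
pop() removes 10 → [5, 1, 4, 5, 10]
pop() removes 10 → [5, 1, 4, 5]
insert 1 at 1 → [5, 1, 1, 4, 5]
vals[-1] = vals[0]+vals[-1] = 5+5 = 10 → [5, 1, 1, 4, 10]
pop(4) removes 10 → [5, 1, 1, 4]
vals[2] = vals[2]-vals[2] = 1-1 = 0 → [5, 1, 0, 4]
sum = 10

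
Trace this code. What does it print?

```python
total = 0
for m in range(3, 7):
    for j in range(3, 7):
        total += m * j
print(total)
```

m=3,j=3: total = 0+9 = 9
m=3,j=4: total = 9+12 = 21
m=3,j=5: total = 21+15 = 36
m=3,j=6: total = 36+18 = 54
m=4,j=3: total = 54+12 = 66
m=4,j=4: total = 66+16 = 82
m=4,j=5: total = 82+20 = 102
m=4,j=6: total = 102+24 = 126
m=5,j=3: total = 126+15 = 141
m=5,j=4: total = 141+20 = 161
m=5,j=5: total = 161+25 = 186
m=5,j=6: total = 186+30 = 216
m=6,j=3: total = 216+18 = 234
m=6,j=4: total = 234+24 = 258
m=6,j=5: total = 258+30 = 288
m=6,j=6: total = 288+36 = 324

324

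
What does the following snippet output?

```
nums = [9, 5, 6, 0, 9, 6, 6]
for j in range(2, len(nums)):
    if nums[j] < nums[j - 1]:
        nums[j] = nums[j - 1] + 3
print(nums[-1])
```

15

j=2: 6>=5, unchanged → [9, 5, 6, 0, 9, 6, 6]
j=3: 0<6, nums[3] = 6+3 = 9 → [9, 5, 6, 9, 9, 6, 6]
j=4: 9>=9, unchanged → [9, 5, 6, 9, 9, 6, 6]
j=5: 6<9, nums[5] = 9+3 = 12 → [9, 5, 6, 9, 9, 12, 6]
j=6: 6<12, nums[6] = 12+3 = 15 → [9, 5, 6, 9, 9, 12, 15]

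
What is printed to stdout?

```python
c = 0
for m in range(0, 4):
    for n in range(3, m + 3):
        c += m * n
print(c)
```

m=1,n=3: c = 0+3 = 3
m=2,n=3: c = 3+6 = 9
m=2,n=4: c = 9+8 = 17
m=3,n=3: c = 17+9 = 26
m=3,n=4: c = 26+12 = 38
m=3,n=5: c = 38+15 = 53

53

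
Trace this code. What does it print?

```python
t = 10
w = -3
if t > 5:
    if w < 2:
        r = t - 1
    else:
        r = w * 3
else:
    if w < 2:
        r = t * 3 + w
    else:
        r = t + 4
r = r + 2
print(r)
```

11

t=10, w=-3
t > 5 is True; w < 2 is True
→ r = t - 1 = 9
r = 9+2 = 11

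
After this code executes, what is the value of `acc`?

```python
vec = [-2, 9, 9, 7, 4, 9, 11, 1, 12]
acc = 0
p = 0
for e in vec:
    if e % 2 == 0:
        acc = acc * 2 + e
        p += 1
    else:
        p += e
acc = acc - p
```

-37

e=-2: even, acc = 0*2+(-2) = -2; p=1
e=9: not even; p=10
e=9: not even; p=19
e=7: not even; p=26
e=4: even, acc = (-2)*2+4 = 0; p=27
e=9: not even; p=36
e=11: not even; p=47
e=1: not even; p=48
e=12: even, acc = 0*2+12 = 12; p=49
acc-p = 12-49 = -37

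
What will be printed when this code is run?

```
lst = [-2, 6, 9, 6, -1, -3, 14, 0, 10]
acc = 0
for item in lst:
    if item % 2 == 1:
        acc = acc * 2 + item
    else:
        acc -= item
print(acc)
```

item=-2: not odd, acc = 0-(-2) = 2
item=6: not odd, acc = 2-6 = -4
item=9: odd, acc = (-4)*2+9 = 1
item=6: not odd, acc = 1-6 = -5
item=-1: odd, acc = (-5)*2+(-1) = -11
item=-3: odd, acc = (-11)*2+(-3) = -25
item=14: not odd, acc = (-25)-14 = -39
item=0: not odd, acc = (-39)-0 = -39
item=10: not odd, acc = (-39)-10 = -49

-49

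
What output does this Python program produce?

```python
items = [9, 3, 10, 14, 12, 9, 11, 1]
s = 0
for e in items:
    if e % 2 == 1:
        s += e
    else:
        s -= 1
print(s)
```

e=9: odd, s = 0+9 = 9
e=3: odd, s = 9+3 = 12
e=10: not odd, s = 12-1 = 11
e=14: not odd, s = 11-1 = 10
e=12: not odd, s = 10-1 = 9
e=9: odd, s = 9+9 = 18
e=11: odd, s = 18+11 = 29
e=1: odd, s = 29+1 = 30

30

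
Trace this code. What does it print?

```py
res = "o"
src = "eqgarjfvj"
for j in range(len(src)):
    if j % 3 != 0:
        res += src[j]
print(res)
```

j=0: skip
j=1: add 'q' → 'oq'
j=2: add 'g' → 'oqg'
j=3: skip
j=4: add 'r' → 'oqgr'
j=5: add 'j' → 'oqgrj'
j=6: skip
j=7: add 'v' → 'oqgrjv'
j=8: add 'j' → 'oqgrjvj'

oqgrjvj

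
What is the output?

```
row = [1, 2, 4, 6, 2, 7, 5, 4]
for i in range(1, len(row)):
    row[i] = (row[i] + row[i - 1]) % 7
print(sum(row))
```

i=1: row[1] = (2+1)%7 = 3 → [1, 3, 4, 6, 2, 7, 5, 4]
i=2: row[2] = (4+3)%7 = 0 → [1, 3, 0, 6, 2, 7, 5, 4]
i=3: row[3] = (6+0)%7 = 6 → [1, 3, 0, 6, 2, 7, 5, 4]
i=4: row[4] = (2+6)%7 = 1 → [1, 3, 0, 6, 1, 7, 5, 4]
i=5: row[5] = (7+1)%7 = 1 → [1, 3, 0, 6, 1, 1, 5, 4]
i=6: row[6] = (5+1)%7 = 6 → [1, 3, 0, 6, 1, 1, 6, 4]
i=7: row[7] = (4+6)%7 = 3 → [1, 3, 0, 6, 1, 1, 6, 3]
sum = 21

21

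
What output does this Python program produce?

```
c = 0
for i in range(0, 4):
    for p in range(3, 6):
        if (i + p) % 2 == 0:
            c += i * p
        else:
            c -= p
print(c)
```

i=0,p=3: odd sum, c = 0-3 = -3
i=0,p=4: even sum, c = (-3)+0 = -3
i=0,p=5: odd sum, c = (-3)-5 = -8
i=1,p=3: even sum, c = (-8)+3 = -5
i=1,p=4: odd sum, c = (-5)-4 = -9
i=1,p=5: even sum, c = (-9)+5 = -4
i=2,p=3: odd sum, c = (-4)-3 = -7
i=2,p=4: even sum, c = (-7)+8 = 1
i=2,p=5: odd sum, c = 1-5 = -4
i=3,p=3: even sum, c = (-4)+9 = 5
i=3,p=4: odd sum, c = 5-4 = 1
i=3,p=5: even sum, c = 1+15 = 16

16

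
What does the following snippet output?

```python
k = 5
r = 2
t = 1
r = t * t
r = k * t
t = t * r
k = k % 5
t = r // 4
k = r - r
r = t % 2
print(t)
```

r = 1*1 = 1
r = 5*1 = 5
t = 1*5 = 5
k = 5%5 = 0
t = 5//4 = 1
k = 5-5 = 0
r = 1%2 = 1

1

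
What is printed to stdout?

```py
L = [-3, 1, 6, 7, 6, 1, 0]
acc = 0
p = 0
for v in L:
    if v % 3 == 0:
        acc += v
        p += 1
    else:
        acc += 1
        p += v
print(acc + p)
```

v=-3: %3==0, acc = 0+(-3) = -3; p=1
v=1: not %3==0, acc = (-3)+1 = -2; p=2
v=6: %3==0, acc = (-2)+6 = 4; p=3
v=7: not %3==0, acc = 4+1 = 5; p=10
v=6: %3==0, acc = 5+6 = 11; p=11
v=1: not %3==0, acc = 11+1 = 12; p=12
v=0: %3==0, acc = 12+0 = 12; p=13
acc+p = 12+13 = 25

25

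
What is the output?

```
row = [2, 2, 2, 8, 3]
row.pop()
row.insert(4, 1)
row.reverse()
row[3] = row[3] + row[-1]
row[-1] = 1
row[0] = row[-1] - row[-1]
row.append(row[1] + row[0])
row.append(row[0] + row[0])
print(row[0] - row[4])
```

-1

pop() removes 3 → [2, 2, 2, 8]
insert 1 at 4 → [2, 2, 2, 8, 1]
reverse → [1, 8, 2, 2, 2]
row[3] = row[3]+row[-1] = 2+2 = 4 → [1, 8, 2, 4, 2]
row[-1] = 1 → [1, 8, 2, 4, 1]
row[0] = row[-1]-row[-1] = 1-1 = 0 → [0, 8, 2, 4, 1]
append row[1]+row[0] = 8+0 = 8 → [0, 8, 2, 4, 1, 8]
append row[0]+row[0] = 0+0 = 0 → [0, 8, 2, 4, 1, 8, 0]
row[0]-row[4] = 0-1 = -1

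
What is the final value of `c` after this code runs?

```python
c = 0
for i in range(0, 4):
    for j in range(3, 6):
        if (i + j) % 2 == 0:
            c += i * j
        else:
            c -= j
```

16

i=0,j=3: odd sum, c = 0-3 = -3
i=0,j=4: even sum, c = (-3)+0 = -3
i=0,j=5: odd sum, c = (-3)-5 = -8
i=1,j=3: even sum, c = (-8)+3 = -5
i=1,j=4: odd sum, c = (-5)-4 = -9
i=1,j=5: even sum, c = (-9)+5 = -4
i=2,j=3: odd sum, c = (-4)-3 = -7
i=2,j=4: even sum, c = (-7)+8 = 1
i=2,j=5: odd sum, c = 1-5 = -4
i=3,j=3: even sum, c = (-4)+9 = 5
i=3,j=4: odd sum, c = 5-4 = 1
i=3,j=5: even sum, c = 1+15 = 16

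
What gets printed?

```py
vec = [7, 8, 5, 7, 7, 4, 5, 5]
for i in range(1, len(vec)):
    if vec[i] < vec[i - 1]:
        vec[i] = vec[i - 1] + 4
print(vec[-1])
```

i=1: 8>=7, unchanged → [7, 8, 5, 7, 7, 4, 5, 5]
i=2: 5<8, vec[2] = 8+4 = 12 → [7, 8, 12, 7, 7, 4, 5, 5]
i=3: 7<12, vec[3] = 12+4 = 16 → [7, 8, 12, 16, 7, 4, 5, 5]
i=4: 7<16, vec[4] = 16+4 = 20 → [7, 8, 12, 16, 20, 4, 5, 5]
i=5: 4<20, vec[5] = 20+4 = 24 → [7, 8, 12, 16, 20, 24, 5, 5]
i=6: 5<24, vec[6] = 24+4 = 28 → [7, 8, 12, 16, 20, 24, 28, 5]
i=7: 5<28, vec[7] = 28+4 = 32 → [7, 8, 12, 16, 20, 24, 28, 32]

32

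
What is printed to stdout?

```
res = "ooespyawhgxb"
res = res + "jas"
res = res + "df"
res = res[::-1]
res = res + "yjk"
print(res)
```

fdsajbxghwaypseooyjk

+ 'jas' → 'ooespyawhgxbjas'
+ 'df' → 'ooespyawhgxbjasdf'
reverse → 'fdsajbxghwaypseoo'
+ 'yjk' → 'fdsajbxghwaypseooyjk'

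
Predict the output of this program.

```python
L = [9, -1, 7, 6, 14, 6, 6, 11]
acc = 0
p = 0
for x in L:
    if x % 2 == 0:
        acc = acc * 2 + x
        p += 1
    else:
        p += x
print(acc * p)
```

3660

x=9: not even; p=9
x=-1: not even; p=8
x=7: not even; p=15
x=6: even, acc = 0*2+6 = 6; p=16
x=14: even, acc = 6*2+14 = 26; p=17
x=6: even, acc = 26*2+6 = 58; p=18
x=6: even, acc = 58*2+6 = 122; p=19
x=11: not even; p=30
acc*p = 122*30 = 3660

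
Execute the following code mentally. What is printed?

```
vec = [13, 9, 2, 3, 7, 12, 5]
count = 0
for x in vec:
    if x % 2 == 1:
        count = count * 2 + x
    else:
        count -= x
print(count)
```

x=13: odd, count = 0*2+13 = 13
x=9: odd, count = 13*2+9 = 35
x=2: not odd, count = 35-2 = 33
x=3: odd, count = 33*2+3 = 69
x=7: odd, count = 69*2+7 = 145
x=12: not odd, count = 145-12 = 133
x=5: odd, count = 133*2+5 = 271

271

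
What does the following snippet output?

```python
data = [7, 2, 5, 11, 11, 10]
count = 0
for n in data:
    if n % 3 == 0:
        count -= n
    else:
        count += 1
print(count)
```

n=7: not %3==0, count = 0+1 = 1
n=2: not %3==0, count = 1+1 = 2
n=5: not %3==0, count = 2+1 = 3
n=11: not %3==0, count = 3+1 = 4
n=11: not %3==0, count = 4+1 = 5
n=10: not %3==0, count = 5+1 = 6

6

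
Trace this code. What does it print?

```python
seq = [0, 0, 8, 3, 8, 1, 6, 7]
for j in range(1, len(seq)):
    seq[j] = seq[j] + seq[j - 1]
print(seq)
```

j=1: seq[1] = 0+0 = 0 → [0, 0, 8, 3, 8, 1, 6, 7]
j=2: seq[2] = 8+0 = 8 → [0, 0, 8, 3, 8, 1, 6, 7]
j=3: seq[3] = 3+8 = 11 → [0, 0, 8, 11, 8, 1, 6, 7]
j=4: seq[4] = 8+11 = 19 → [0, 0, 8, 11, 19, 1, 6, 7]
j=5: seq[5] = 1+19 = 20 → [0, 0, 8, 11, 19, 20, 6, 7]
j=6: seq[6] = 6+20 = 26 → [0, 0, 8, 11, 19, 20, 26, 7]
j=7: seq[7] = 7+26 = 33 → [0, 0, 8, 11, 19, 20, 26, 33]

[0, 0, 8, 11, 19, 20, 26, 33]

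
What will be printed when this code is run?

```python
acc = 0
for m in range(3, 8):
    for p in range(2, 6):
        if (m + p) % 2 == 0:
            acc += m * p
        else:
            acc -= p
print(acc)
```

146

m=3,p=2: odd sum, acc = 0-2 = -2
m=3,p=3: even sum, acc = (-2)+9 = 7
m=3,p=4: odd sum, acc = 7-4 = 3
m=3,p=5: even sum, acc = 3+15 = 18
m=4,p=2: even sum, acc = 18+8 = 26
m=4,p=3: odd sum, acc = 26-3 = 23
m=4,p=4: even sum, acc = 23+16 = 39
m=4,p=5: odd sum, acc = 39-5 = 34
m=5,p=2: odd sum, acc = 34-2 = 32
m=5,p=3: even sum, acc = 32+15 = 47
m=5,p=4: odd sum, acc = 47-4 = 43
m=5,p=5: even sum, acc = 43+25 = 68
m=6,p=2: even sum, acc = 68+12 = 80
m=6,p=3: odd sum, acc = 80-3 = 77
m=6,p=4: even sum, acc = 77+24 = 101
m=6,p=5: odd sum, acc = 101-5 = 96
m=7,p=2: odd sum, acc = 96-2 = 94
m=7,p=3: even sum, acc = 94+21 = 115
m=7,p=4: odd sum, acc = 115-4 = 111
m=7,p=5: even sum, acc = 111+35 = 146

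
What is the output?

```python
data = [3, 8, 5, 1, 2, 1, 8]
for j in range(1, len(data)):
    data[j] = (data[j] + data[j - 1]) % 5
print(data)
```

[3, 1, 1, 2, 4, 0, 3]

j=1: data[1] = (8+3)%5 = 1 → [3, 1, 5, 1, 2, 1, 8]
j=2: data[2] = (5+1)%5 = 1 → [3, 1, 1, 1, 2, 1, 8]
j=3: data[3] = (1+1)%5 = 2 → [3, 1, 1, 2, 2, 1, 8]
j=4: data[4] = (2+2)%5 = 4 → [3, 1, 1, 2, 4, 1, 8]
j=5: data[5] = (1+4)%5 = 0 → [3, 1, 1, 2, 4, 0, 8]
j=6: data[6] = (8+0)%5 = 3 → [3, 1, 1, 2, 4, 0, 3]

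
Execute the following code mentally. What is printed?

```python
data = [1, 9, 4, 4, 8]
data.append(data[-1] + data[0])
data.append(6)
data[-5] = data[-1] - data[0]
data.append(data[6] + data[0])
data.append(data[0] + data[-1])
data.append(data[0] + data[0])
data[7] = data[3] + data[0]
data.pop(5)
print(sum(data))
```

48

append data[-1]+data[0] = 8+1 = 9 → [1, 9, 4, 4, 8, 9]
append 6 → [1, 9, 4, 4, 8, 9, 6]
data[-5] = data[-1]-data[0] = 6-1 = 5 → [1, 9, 5, 4, 8, 9, 6]
append data[6]+data[0] = 6+1 = 7 → [1, 9, 5, 4, 8, 9, 6, 7]
append data[0]+data[-1] = 1+7 = 8 → [1, 9, 5, 4, 8, 9, 6, 7, 8]
append data[0]+data[0] = 1+1 = 2 → [1, 9, 5, 4, 8, 9, 6, 7, 8, 2]
data[7] = data[3]+data[0] = 4+1 = 5 → [1, 9, 5, 4, 8, 9, 6, 5, 8, 2]
pop(5) removes 9 → [1, 9, 5, 4, 8, 6, 5, 8, 2]
sum = 48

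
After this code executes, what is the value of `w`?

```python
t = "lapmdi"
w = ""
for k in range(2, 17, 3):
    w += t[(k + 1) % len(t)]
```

k=2: add t[3]='m' → 'm'
k=5: add t[0]='l' → 'ml'
k=8: add t[3]='m' → 'mlm'
k=11: add t[0]='l' → 'mlml'
k=14: add t[3]='m' → 'mlmlm'

'mlmlm'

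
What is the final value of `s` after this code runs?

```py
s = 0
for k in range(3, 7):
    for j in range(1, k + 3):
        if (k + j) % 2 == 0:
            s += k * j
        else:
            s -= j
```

k=3,j=1: even sum, s = 0+3 = 3
k=3,j=2: odd sum, s = 3-2 = 1
k=3,j=3: even sum, s = 1+9 = 10
k=3,j=4: odd sum, s = 10-4 = 6
k=3,j=5: even sum, s = 6+15 = 21
k=4,j=1: odd sum, s = 21-1 = 20
k=4,j=2: even sum, s = 20+8 = 28
k=4,j=3: odd sum, s = 28-3 = 25
k=4,j=4: even sum, s = 25+16 = 41
k=4,j=5: odd sum, s = 41-5 = 36
k=4,j=6: even sum, s = 36+24 = 60
k=5,j=1: even sum, s = 60+5 = 65
k=5,j=2: odd sum, s = 65-2 = 63
k=5,j=3: even sum, s = 63+15 = 78
k=5,j=4: odd sum, s = 78-4 = 74
k=5,j=5: even sum, s = 74+25 = 99
k=5,j=6: odd sum, s = 99-6 = 93
k=5,j=7: even sum, s = 93+35 = 128
k=6,j=1: odd sum, s = 128-1 = 127
k=6,j=2: even sum, s = 127+12 = 139
k=6,j=3: odd sum, s = 139-3 = 136
k=6,j=4: even sum, s = 136+24 = 160
k=6,j=5: odd sum, s = 160-5 = 155
k=6,j=6: even sum, s = 155+36 = 191
k=6,j=7: odd sum, s = 191-7 = 184
k=6,j=8: even sum, s = 184+48 = 232

232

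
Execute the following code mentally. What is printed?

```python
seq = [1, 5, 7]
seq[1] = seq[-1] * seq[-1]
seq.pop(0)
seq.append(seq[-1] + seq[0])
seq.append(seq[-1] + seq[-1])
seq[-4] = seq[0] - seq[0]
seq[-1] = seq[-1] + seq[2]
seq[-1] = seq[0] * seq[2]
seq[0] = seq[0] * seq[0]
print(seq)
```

[0, 7, 56, 0]

seq[1] = seq[-1]*seq[-1] = 7*7 = 49 → [1, 49, 7]
pop(0) removes 1 → [49, 7]
append seq[-1]+seq[0] = 7+49 = 56 → [49, 7, 56]
append seq[-1]+seq[-1] = 56+56 = 112 → [49, 7, 56, 112]
seq[-4] = seq[0]-seq[0] = 49-49 = 0 → [0, 7, 56, 112]
seq[-1] = seq[-1]+seq[2] = 112+56 = 168 → [0, 7, 56, 168]
seq[-1] = seq[0]*seq[2] = 0*56 = 0 → [0, 7, 56, 0]
seq[0] = seq[0]*seq[0] = 0*0 = 0 → [0, 7, 56, 0]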